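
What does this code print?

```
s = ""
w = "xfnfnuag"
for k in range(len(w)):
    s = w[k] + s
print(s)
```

k=0: prepend 'x' → 'x'
k=1: prepend 'f' → 'fx'
k=2: prepend 'n' → 'nfx'
k=3: prepend 'f' → 'fnfx'
k=4: prepend 'n' → 'nfnfx'
k=5: prepend 'u' → 'unfnfx'
k=6: prepend 'a' → 'aunfnfx'
k=7: prepend 'g' → 'gaunfnfx'

gaunfnfx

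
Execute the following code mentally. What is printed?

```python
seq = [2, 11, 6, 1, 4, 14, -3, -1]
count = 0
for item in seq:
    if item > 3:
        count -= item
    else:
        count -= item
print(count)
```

item=2: not >3, count = 0-2 = -2
item=11: >3, count = (-2)-11 = -13
item=6: >3, count = (-13)-6 = -19
item=1: not >3, count = (-19)-1 = -20
item=4: >3, count = (-20)-4 = -24
item=14: >3, count = (-24)-14 = -38
item=-3: not >3, count = (-38)-(-3) = -35
item=-1: not >3, count = (-35)-(-1) = -34

-34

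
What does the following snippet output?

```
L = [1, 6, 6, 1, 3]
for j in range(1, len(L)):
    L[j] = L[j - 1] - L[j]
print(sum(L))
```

-42

j=1: L[1] = 1-6 = -5 → [1, -5, 6, 1, 3]
j=2: L[2] = (-5)-6 = -11 → [1, -5, -11, 1, 3]
j=3: L[3] = (-11)-1 = -12 → [1, -5, -11, -12, 3]
j=4: L[4] = (-12)-3 = -15 → [1, -5, -11, -12, -15]
sum = -42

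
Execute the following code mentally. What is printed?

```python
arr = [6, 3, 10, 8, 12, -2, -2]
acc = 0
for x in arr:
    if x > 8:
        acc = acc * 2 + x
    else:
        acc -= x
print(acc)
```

-16

x=6: not >8, acc = 0-6 = -6
x=3: not >8, acc = (-6)-3 = -9
x=10: >8, acc = (-9)*2+10 = -8
x=8: not >8, acc = (-8)-8 = -16
x=12: >8, acc = (-16)*2+12 = -20
x=-2: not >8, acc = (-20)-(-2) = -18
x=-2: not >8, acc = (-18)-(-2) = -16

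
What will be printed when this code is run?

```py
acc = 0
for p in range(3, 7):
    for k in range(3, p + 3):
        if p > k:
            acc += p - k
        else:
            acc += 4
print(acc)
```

58

p=3,k=3: not 3>3, acc = 0+4 = 4
p=3,k=4: not 3>4, acc = 4+4 = 8
p=3,k=5: not 3>5, acc = 8+4 = 12
p=4,k=3: 4>3, acc = 12+1 = 13
p=4,k=4: not 4>4, acc = 13+4 = 17
p=4,k=5: not 4>5, acc = 17+4 = 21
p=4,k=6: not 4>6, acc = 21+4 = 25
p=5,k=3: 5>3, acc = 25+2 = 27
p=5,k=4: 5>4, acc = 27+1 = 28
p=5,k=5: not 5>5, acc = 28+4 = 32
p=5,k=6: not 5>6, acc = 32+4 = 36
p=5,k=7: not 5>7, acc = 36+4 = 40
p=6,k=3: 6>3, acc = 40+3 = 43
p=6,k=4: 6>4, acc = 43+2 = 45
p=6,k=5: 6>5, acc = 45+1 = 46
p=6,k=6: not 6>6, acc = 46+4 = 50
p=6,k=7: not 6>7, acc = 50+4 = 54
p=6,k=8: not 6>8, acc = 54+4 = 58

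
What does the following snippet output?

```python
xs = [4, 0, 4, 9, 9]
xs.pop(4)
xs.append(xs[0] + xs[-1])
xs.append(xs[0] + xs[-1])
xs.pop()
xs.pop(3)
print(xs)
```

pop(4) removes 9 → [4, 0, 4, 9]
append xs[0]+xs[-1] = 4+9 = 13 → [4, 0, 4, 9, 13]
append xs[0]+xs[-1] = 4+13 = 17 → [4, 0, 4, 9, 13, 17]
pop() removes 17 → [4, 0, 4, 9, 13]
pop(3) removes 9 → [4, 0, 4, 13]

[4, 0, 4, 13]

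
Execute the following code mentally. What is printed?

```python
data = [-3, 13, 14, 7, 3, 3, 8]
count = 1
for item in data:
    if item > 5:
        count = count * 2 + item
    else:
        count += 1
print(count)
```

item=-3: not >5, count = 1+1 = 2
item=13: >5, count = 2*2+13 = 17
item=14: >5, count = 17*2+14 = 48
item=7: >5, count = 48*2+7 = 103
item=3: not >5, count = 103+1 = 104
item=3: not >5, count = 104+1 = 105
item=8: >5, count = 105*2+8 = 218

218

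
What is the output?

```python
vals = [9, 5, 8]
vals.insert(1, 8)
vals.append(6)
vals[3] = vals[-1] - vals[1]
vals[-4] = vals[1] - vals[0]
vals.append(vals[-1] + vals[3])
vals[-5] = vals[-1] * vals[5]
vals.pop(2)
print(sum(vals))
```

insert 8 at 1 → [9, 8, 5, 8]
append 6 → [9, 8, 5, 8, 6]
vals[3] = vals[-1]-vals[1] = 6-8 = -2 → [9, 8, 5, -2, 6]
vals[-4] = vals[1]-vals[0] = 8-9 = -1 → [9, -1, 5, -2, 6]
append vals[-1]+vals[3] = 6+(-2) = 4 → [9, -1, 5, -2, 6, 4]
vals[-5] = vals[-1]*vals[5] = 4*4 = 16 → [9, 16, 5, -2, 6, 4]
pop(2) removes 5 → [9, 16, -2, 6, 4]
sum = 33

33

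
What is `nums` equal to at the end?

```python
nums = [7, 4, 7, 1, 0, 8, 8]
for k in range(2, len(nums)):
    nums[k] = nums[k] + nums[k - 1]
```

k=2: nums[2] = 7+4 = 11 → [7, 4, 11, 1, 0, 8, 8]
k=3: nums[3] = 1+11 = 12 → [7, 4, 11, 12, 0, 8, 8]
k=4: nums[4] = 0+12 = 12 → [7, 4, 11, 12, 12, 8, 8]
k=5: nums[5] = 8+12 = 20 → [7, 4, 11, 12, 12, 20, 8]
k=6: nums[6] = 8+20 = 28 → [7, 4, 11, 12, 12, 20, 28]

[7, 4, 11, 12, 12, 20, 28]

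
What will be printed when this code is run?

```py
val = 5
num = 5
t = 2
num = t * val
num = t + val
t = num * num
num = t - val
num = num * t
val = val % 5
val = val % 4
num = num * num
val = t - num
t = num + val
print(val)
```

num = 2*5 = 10
num = 2+5 = 7
t = 7*7 = 49
num = 49-5 = 44
num = 44*49 = 2156
val = 5%5 = 0
val = 0%4 = 0
num = 2156*2156 = 4648336
val = 49-4648336 = -4648287
t = 4648336+(-4648287) = 49

-4648287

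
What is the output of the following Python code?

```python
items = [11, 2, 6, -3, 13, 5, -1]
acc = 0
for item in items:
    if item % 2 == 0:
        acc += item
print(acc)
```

item=11: not even
item=2: even, acc = 0+2 = 2
item=6: even, acc = 2+6 = 8
item=-3: not even
item=13: not even
item=5: not even
item=-1: not even

8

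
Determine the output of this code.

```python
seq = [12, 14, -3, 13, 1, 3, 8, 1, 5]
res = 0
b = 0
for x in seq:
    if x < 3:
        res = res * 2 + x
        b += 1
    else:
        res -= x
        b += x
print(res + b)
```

x=12: not <3, res = 0-12 = -12; b=12
x=14: not <3, res = (-12)-14 = -26; b=26
x=-3: <3, res = (-26)*2+(-3) = -55; b=27
x=13: not <3, res = (-55)-13 = -68; b=40
x=1: <3, res = (-68)*2+1 = -135; b=41
x=3: not <3, res = (-135)-3 = -138; b=44
x=8: not <3, res = (-138)-8 = -146; b=52
x=1: <3, res = (-146)*2+1 = -291; b=53
x=5: not <3, res = (-291)-5 = -296; b=58
res+b = (-296)+58 = -238

-238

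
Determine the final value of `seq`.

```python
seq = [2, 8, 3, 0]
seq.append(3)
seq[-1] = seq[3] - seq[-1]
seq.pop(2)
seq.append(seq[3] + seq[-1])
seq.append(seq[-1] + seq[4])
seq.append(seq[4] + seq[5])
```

[2, 8, 0, -3, -6, -12, -18]

append 3 → [2, 8, 3, 0, 3]
seq[-1] = seq[3]-seq[-1] = 0-3 = -3 → [2, 8, 3, 0, -3]
pop(2) removes 3 → [2, 8, 0, -3]
append seq[3]+seq[-1] = (-3)+(-3) = -6 → [2, 8, 0, -3, -6]
append seq[-1]+seq[4] = (-6)+(-6) = -12 → [2, 8, 0, -3, -6, -12]
append seq[4]+seq[5] = (-6)+(-12) = -18 → [2, 8, 0, -3, -6, -12, -18]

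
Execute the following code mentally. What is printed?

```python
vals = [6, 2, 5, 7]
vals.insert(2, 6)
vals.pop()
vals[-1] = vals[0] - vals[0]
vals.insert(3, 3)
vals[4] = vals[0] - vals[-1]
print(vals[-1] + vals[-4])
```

insert 6 at 2 → [6, 2, 6, 5, 7]
pop() removes 7 → [6, 2, 6, 5]
vals[-1] = vals[0]-vals[0] = 6-6 = 0 → [6, 2, 6, 0]
insert 3 at 3 → [6, 2, 6, 3, 0]
vals[4] = vals[0]-vals[-1] = 6-0 = 6 → [6, 2, 6, 3, 6]
vals[-1]+vals[-4] = 6+2 = 8

8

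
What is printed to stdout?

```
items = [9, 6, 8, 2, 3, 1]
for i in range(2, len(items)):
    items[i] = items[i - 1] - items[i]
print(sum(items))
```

i=2: items[2] = 6-8 = -2 → [9, 6, -2, 2, 3, 1]
i=3: items[3] = (-2)-2 = -4 → [9, 6, -2, -4, 3, 1]
i=4: items[4] = (-4)-3 = -7 → [9, 6, -2, -4, -7, 1]
i=5: items[5] = (-7)-1 = -8 → [9, 6, -2, -4, -7, -8]
sum = -6

-6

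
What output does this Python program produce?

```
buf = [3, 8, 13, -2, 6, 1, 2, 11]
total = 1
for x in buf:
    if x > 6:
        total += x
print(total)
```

33

x=3: not >6
x=8: >6, total = 1+8 = 9
x=13: >6, total = 9+13 = 22
x=-2: not >6
x=6: not >6
x=1: not >6
x=2: not >6
x=11: >6, total = 22+11 = 33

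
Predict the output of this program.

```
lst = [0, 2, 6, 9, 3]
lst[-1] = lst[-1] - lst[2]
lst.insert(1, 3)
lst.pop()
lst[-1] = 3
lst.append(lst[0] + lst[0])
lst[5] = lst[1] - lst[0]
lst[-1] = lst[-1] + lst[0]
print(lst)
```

[0, 3, 2, 6, 3, 3]

lst[-1] = lst[-1]-lst[2] = 3-6 = -3 → [0, 2, 6, 9, -3]
insert 3 at 1 → [0, 3, 2, 6, 9, -3]
pop() removes -3 → [0, 3, 2, 6, 9]
lst[-1] = 3 → [0, 3, 2, 6, 3]
append lst[0]+lst[0] = 0+0 = 0 → [0, 3, 2, 6, 3, 0]
lst[5] = lst[1]-lst[0] = 3-0 = 3 → [0, 3, 2, 6, 3, 3]
lst[-1] = lst[-1]+lst[0] = 3+0 = 3 → [0, 3, 2, 6, 3, 3]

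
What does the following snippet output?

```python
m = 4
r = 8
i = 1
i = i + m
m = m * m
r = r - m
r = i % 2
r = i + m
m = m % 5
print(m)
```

1

i = 1+4 = 5
m = 4*4 = 16
r = 8-16 = -8
r = 5%2 = 1
r = 5+16 = 21
m = 16%5 = 1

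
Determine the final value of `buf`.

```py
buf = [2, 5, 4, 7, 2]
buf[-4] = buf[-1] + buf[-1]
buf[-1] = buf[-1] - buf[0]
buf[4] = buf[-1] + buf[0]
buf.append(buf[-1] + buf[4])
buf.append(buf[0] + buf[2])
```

buf[-4] = buf[-1]+buf[-1] = 2+2 = 4 → [2, 4, 4, 7, 2]
buf[-1] = buf[-1]-buf[0] = 2-2 = 0 → [2, 4, 4, 7, 0]
buf[4] = buf[-1]+buf[0] = 0+2 = 2 → [2, 4, 4, 7, 2]
append buf[-1]+buf[4] = 2+2 = 4 → [2, 4, 4, 7, 2, 4]
append buf[0]+buf[2] = 2+4 = 6 → [2, 4, 4, 7, 2, 4, 6]

[2, 4, 4, 7, 2, 4, 6]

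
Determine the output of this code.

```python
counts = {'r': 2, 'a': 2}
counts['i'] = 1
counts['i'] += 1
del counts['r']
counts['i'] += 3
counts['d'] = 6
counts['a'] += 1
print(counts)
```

{'a': 3, 'i': 5, 'd': 6}

counts['i'] = 1 → {'r': 2, 'a': 2, 'i': 1}
counts['i'] = 1+1 = 2 → {'r': 2, 'a': 2, 'i': 2}
del 'r' → {'a': 2, 'i': 2}
counts['i'] = 2+3 = 5 → {'a': 2, 'i': 5}
counts['d'] = 6 → {'a': 2, 'i': 5, 'd': 6}
counts['a'] = 2+1 = 3 → {'a': 3, 'i': 5, 'd': 6}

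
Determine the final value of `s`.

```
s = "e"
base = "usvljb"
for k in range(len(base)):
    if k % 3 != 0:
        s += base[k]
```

k=0: skip
k=1: add 's' → 'es'
k=2: add 'v' → 'esv'
k=3: skip
k=4: add 'j' → 'esvj'
k=5: add 'b' → 'esvjb'

'esvjb'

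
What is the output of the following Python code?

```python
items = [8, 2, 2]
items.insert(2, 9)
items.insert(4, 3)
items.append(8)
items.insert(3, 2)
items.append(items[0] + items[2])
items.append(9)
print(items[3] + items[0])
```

insert 9 at 2 → [8, 2, 9, 2]
insert 3 at 4 → [8, 2, 9, 2, 3]
append 8 → [8, 2, 9, 2, 3, 8]
insert 2 at 3 → [8, 2, 9, 2, 2, 3, 8]
append items[0]+items[2] = 8+9 = 17 → [8, 2, 9, 2, 2, 3, 8, 17]
append 9 → [8, 2, 9, 2, 2, 3, 8, 17, 9]
items[3]+items[0] = 2+8 = 10

10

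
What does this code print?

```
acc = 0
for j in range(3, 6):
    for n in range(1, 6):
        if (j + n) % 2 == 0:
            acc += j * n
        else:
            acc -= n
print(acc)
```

75

j=3,n=1: even sum, acc = 0+3 = 3
j=3,n=2: odd sum, acc = 3-2 = 1
j=3,n=3: even sum, acc = 1+9 = 10
j=3,n=4: odd sum, acc = 10-4 = 6
j=3,n=5: even sum, acc = 6+15 = 21
j=4,n=1: odd sum, acc = 21-1 = 20
j=4,n=2: even sum, acc = 20+8 = 28
j=4,n=3: odd sum, acc = 28-3 = 25
j=4,n=4: even sum, acc = 25+16 = 41
j=4,n=5: odd sum, acc = 41-5 = 36
j=5,n=1: even sum, acc = 36+5 = 41
j=5,n=2: odd sum, acc = 41-2 = 39
j=5,n=3: even sum, acc = 39+15 = 54
j=5,n=4: odd sum, acc = 54-4 = 50
j=5,n=5: even sum, acc = 50+25 = 75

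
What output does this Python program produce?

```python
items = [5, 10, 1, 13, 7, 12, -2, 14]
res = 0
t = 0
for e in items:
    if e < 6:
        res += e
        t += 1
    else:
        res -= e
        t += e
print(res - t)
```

e=5: <6, res = 0+5 = 5; t=1
e=10: not <6, res = 5-10 = -5; t=11
e=1: <6, res = (-5)+1 = -4; t=12
e=13: not <6, res = (-4)-13 = -17; t=25
e=7: not <6, res = (-17)-7 = -24; t=32
e=12: not <6, res = (-24)-12 = -36; t=44
e=-2: <6, res = (-36)+(-2) = -38; t=45
e=14: not <6, res = (-38)-14 = -52; t=59
res-t = (-52)-59 = -111

-111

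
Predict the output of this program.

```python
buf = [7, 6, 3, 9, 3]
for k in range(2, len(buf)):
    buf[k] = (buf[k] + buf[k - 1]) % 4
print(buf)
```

k=2: buf[2] = (3+6)%4 = 1 → [7, 6, 1, 9, 3]
k=3: buf[3] = (9+1)%4 = 2 → [7, 6, 1, 2, 3]
k=4: buf[4] = (3+2)%4 = 1 → [7, 6, 1, 2, 1]

[7, 6, 1, 2, 1]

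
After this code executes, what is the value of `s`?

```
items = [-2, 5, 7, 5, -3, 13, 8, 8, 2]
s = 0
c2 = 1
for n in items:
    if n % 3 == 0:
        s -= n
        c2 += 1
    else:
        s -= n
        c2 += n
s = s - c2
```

-91

n=-2: not %3==0, s = 0-(-2) = 2; c2=-1
n=5: not %3==0, s = 2-5 = -3; c2=4
n=7: not %3==0, s = (-3)-7 = -10; c2=11
n=5: not %3==0, s = (-10)-5 = -15; c2=16
n=-3: %3==0, s = (-15)-(-3) = -12; c2=17
n=13: not %3==0, s = (-12)-13 = -25; c2=30
n=8: not %3==0, s = (-25)-8 = -33; c2=38
n=8: not %3==0, s = (-33)-8 = -41; c2=46
n=2: not %3==0, s = (-41)-2 = -43; c2=48
s-c2 = (-43)-48 = -91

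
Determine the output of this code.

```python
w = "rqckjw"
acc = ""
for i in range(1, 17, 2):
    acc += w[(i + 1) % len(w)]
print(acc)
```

i=1: add w[2]='c' → 'c'
i=3: add w[4]='j' → 'cj'
i=5: add w[0]='r' → 'cjr'
i=7: add w[2]='c' → 'cjrc'
i=9: add w[4]='j' → 'cjrcj'
i=11: add w[0]='r' → 'cjrcjr'
i=13: add w[2]='c' → 'cjrcjrc'
i=15: add w[4]='j' → 'cjrcjrcj'

cjrcjrcj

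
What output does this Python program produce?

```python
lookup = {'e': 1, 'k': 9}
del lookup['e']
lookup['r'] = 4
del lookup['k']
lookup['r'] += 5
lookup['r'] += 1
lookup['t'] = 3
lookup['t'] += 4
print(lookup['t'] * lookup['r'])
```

del 'e' → {'k': 9}
lookup['r'] = 4 → {'k': 9, 'r': 4}
del 'k' → {'r': 4}
lookup['r'] = 4+5 = 9 → {'r': 9}
lookup['r'] = 9+1 = 10 → {'r': 10}
lookup['t'] = 3 → {'r': 10, 't': 3}
lookup['t'] = 3+4 = 7 → {'r': 10, 't': 7}
lookup['t']*lookup['r'] = 7*10 = 70

70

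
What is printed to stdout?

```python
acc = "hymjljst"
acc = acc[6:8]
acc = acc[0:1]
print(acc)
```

slice [6:8] → 'st'
slice [0:1] → 's'

s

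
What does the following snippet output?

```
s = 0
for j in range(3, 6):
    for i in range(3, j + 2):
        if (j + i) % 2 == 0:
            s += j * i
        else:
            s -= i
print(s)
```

j=3,i=3: even sum, s = 0+9 = 9
j=3,i=4: odd sum, s = 9-4 = 5
j=4,i=3: odd sum, s = 5-3 = 2
j=4,i=4: even sum, s = 2+16 = 18
j=4,i=5: odd sum, s = 18-5 = 13
j=5,i=3: even sum, s = 13+15 = 28
j=5,i=4: odd sum, s = 28-4 = 24
j=5,i=5: even sum, s = 24+25 = 49
j=5,i=6: odd sum, s = 49-6 = 43

43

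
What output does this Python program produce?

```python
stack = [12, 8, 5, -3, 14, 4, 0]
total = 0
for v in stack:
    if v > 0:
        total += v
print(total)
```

v=12: >0, total = 0+12 = 12
v=8: >0, total = 12+8 = 20
v=5: >0, total = 20+5 = 25
v=-3: not >0
v=14: >0, total = 25+14 = 39
v=4: >0, total = 39+4 = 43
v=0: not >0

43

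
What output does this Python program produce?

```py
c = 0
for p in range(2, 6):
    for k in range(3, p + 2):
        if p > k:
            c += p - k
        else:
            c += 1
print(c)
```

p=2,k=3: not 2>3, c = 0+1 = 1
p=3,k=3: not 3>3, c = 1+1 = 2
p=3,k=4: not 3>4, c = 2+1 = 3
p=4,k=3: 4>3, c = 3+1 = 4
p=4,k=4: not 4>4, c = 4+1 = 5
p=4,k=5: not 4>5, c = 5+1 = 6
p=5,k=3: 5>3, c = 6+2 = 8
p=5,k=4: 5>4, c = 8+1 = 9
p=5,k=5: not 5>5, c = 9+1 = 10
p=5,k=6: not 5>6, c = 10+1 = 11

11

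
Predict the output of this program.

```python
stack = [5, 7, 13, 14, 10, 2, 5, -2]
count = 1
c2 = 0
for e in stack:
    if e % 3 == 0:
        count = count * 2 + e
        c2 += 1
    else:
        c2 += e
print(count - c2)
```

e=5: not %3==0; c2=5
e=7: not %3==0; c2=12
e=13: not %3==0; c2=25
e=14: not %3==0; c2=39
e=10: not %3==0; c2=49
e=2: not %3==0; c2=51
e=5: not %3==0; c2=56
e=-2: not %3==0; c2=54
count-c2 = 1-54 = -53

-53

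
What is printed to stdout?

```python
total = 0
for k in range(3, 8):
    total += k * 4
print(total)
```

100

k=3: total = 0+3*4 = 12
k=4: total = 12+4*4 = 28
k=5: total = 28+5*4 = 48
k=6: total = 48+6*4 = 72
k=7: total = 72+7*4 = 100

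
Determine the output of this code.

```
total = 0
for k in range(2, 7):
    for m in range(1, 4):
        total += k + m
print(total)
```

90

k=2,m=1: total = 0+3 = 3
k=2,m=2: total = 3+4 = 7
k=2,m=3: total = 7+5 = 12
k=3,m=1: total = 12+4 = 16
k=3,m=2: total = 16+5 = 21
k=3,m=3: total = 21+6 = 27
k=4,m=1: total = 27+5 = 32
k=4,m=2: total = 32+6 = 38
k=4,m=3: total = 38+7 = 45
k=5,m=1: total = 45+6 = 51
k=5,m=2: total = 51+7 = 58
k=5,m=3: total = 58+8 = 66
k=6,m=1: total = 66+7 = 73
k=6,m=2: total = 73+8 = 81
k=6,m=3: total = 81+9 = 90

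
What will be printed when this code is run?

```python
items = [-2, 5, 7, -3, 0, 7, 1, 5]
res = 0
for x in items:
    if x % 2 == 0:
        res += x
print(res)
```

-2

x=-2: even, res = 0+(-2) = -2
x=5: not even
x=7: not even
x=-3: not even
x=0: even, res = (-2)+0 = -2
x=7: not even
x=1: not even
x=5: not even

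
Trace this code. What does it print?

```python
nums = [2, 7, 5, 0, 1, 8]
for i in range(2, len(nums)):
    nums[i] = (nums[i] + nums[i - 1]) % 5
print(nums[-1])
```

i=2: nums[2] = (5+7)%5 = 2 → [2, 7, 2, 0, 1, 8]
i=3: nums[3] = (0+2)%5 = 2 → [2, 7, 2, 2, 1, 8]
i=4: nums[4] = (1+2)%5 = 3 → [2, 7, 2, 2, 3, 8]
i=5: nums[5] = (8+3)%5 = 1 → [2, 7, 2, 2, 3, 1]

1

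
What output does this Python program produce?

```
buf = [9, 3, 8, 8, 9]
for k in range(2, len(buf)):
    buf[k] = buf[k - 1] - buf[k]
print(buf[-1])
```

k=2: buf[2] = 3-8 = -5 → [9, 3, -5, 8, 9]
k=3: buf[3] = (-5)-8 = -13 → [9, 3, -5, -13, 9]
k=4: buf[4] = (-13)-9 = -22 → [9, 3, -5, -13, -22]

-22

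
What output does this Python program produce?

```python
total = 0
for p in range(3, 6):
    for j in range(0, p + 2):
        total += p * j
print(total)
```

p=3,j=0: total = 0+0 = 0
p=3,j=1: total = 0+3 = 3
p=3,j=2: total = 3+6 = 9
p=3,j=3: total = 9+9 = 18
p=3,j=4: total = 18+12 = 30
p=4,j=0: total = 30+0 = 30
p=4,j=1: total = 30+4 = 34
p=4,j=2: total = 34+8 = 42
p=4,j=3: total = 42+12 = 54
p=4,j=4: total = 54+16 = 70
p=4,j=5: total = 70+20 = 90
p=5,j=0: total = 90+0 = 90
p=5,j=1: total = 90+5 = 95
p=5,j=2: total = 95+10 = 105
p=5,j=3: total = 105+15 = 120
p=5,j=4: total = 120+20 = 140
p=5,j=5: total = 140+25 = 165
p=5,j=6: total = 165+30 = 195

195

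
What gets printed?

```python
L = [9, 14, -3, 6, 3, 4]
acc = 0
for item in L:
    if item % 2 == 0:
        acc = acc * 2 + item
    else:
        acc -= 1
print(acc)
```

item=9: not even, acc = 0-1 = -1
item=14: even, acc = (-1)*2+14 = 12
item=-3: not even, acc = 12-1 = 11
item=6: even, acc = 11*2+6 = 28
item=3: not even, acc = 28-1 = 27
item=4: even, acc = 27*2+4 = 58

58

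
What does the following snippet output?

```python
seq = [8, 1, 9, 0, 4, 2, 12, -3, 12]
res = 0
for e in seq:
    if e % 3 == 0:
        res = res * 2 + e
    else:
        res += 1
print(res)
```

278

e=8: not %3==0, res = 0+1 = 1
e=1: not %3==0, res = 1+1 = 2
e=9: %3==0, res = 2*2+9 = 13
e=0: %3==0, res = 13*2+0 = 26
e=4: not %3==0, res = 26+1 = 27
e=2: not %3==0, res = 27+1 = 28
e=12: %3==0, res = 28*2+12 = 68
e=-3: %3==0, res = 68*2+(-3) = 133
e=12: %3==0, res = 133*2+12 = 278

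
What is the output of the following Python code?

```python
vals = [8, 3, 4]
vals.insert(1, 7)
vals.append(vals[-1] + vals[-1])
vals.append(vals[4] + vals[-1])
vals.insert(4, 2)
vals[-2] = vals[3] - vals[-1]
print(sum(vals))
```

28

insert 7 at 1 → [8, 7, 3, 4]
append vals[-1]+vals[-1] = 4+4 = 8 → [8, 7, 3, 4, 8]
append vals[4]+vals[-1] = 8+8 = 16 → [8, 7, 3, 4, 8, 16]
insert 2 at 4 → [8, 7, 3, 4, 2, 8, 16]
vals[-2] = vals[3]-vals[-1] = 4-16 = -12 → [8, 7, 3, 4, 2, -12, 16]
sum = 28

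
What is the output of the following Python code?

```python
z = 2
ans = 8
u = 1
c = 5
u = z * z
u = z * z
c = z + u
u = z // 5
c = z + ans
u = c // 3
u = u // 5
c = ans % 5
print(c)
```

3

u = 2*2 = 4
u = 2*2 = 4
c = 2+4 = 6
u = 2//5 = 0
c = 2+8 = 10
u = 10//3 = 3
u = 3//5 = 0
c = 8%5 = 3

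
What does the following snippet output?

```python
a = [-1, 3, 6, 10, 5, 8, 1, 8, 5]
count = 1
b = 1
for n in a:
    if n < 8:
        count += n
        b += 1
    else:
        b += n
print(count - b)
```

-13

n=-1: <8, count = 1+(-1) = 0; b=2
n=3: <8, count = 0+3 = 3; b=3
n=6: <8, count = 3+6 = 9; b=4
n=10: not <8; b=14
n=5: <8, count = 9+5 = 14; b=15
n=8: not <8; b=23
n=1: <8, count = 14+1 = 15; b=24
n=8: not <8; b=32
n=5: <8, count = 15+5 = 20; b=33
count-b = 20-33 = -13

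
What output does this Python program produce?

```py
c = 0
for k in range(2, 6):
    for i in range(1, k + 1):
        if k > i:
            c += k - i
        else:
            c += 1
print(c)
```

24

k=2,i=1: 2>1, c = 0+1 = 1
k=2,i=2: not 2>2, c = 1+1 = 2
k=3,i=1: 3>1, c = 2+2 = 4
k=3,i=2: 3>2, c = 4+1 = 5
k=3,i=3: not 3>3, c = 5+1 = 6
k=4,i=1: 4>1, c = 6+3 = 9
k=4,i=2: 4>2, c = 9+2 = 11
k=4,i=3: 4>3, c = 11+1 = 12
k=4,i=4: not 4>4, c = 12+1 = 13
k=5,i=1: 5>1, c = 13+4 = 17
k=5,i=2: 5>2, c = 17+3 = 20
k=5,i=3: 5>3, c = 20+2 = 22
k=5,i=4: 5>4, c = 22+1 = 23
k=5,i=5: not 5>5, c = 23+1 = 24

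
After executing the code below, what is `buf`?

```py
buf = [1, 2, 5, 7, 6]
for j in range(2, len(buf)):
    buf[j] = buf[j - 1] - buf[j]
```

j=2: buf[2] = 2-5 = -3 → [1, 2, -3, 7, 6]
j=3: buf[3] = (-3)-7 = -10 → [1, 2, -3, -10, 6]
j=4: buf[4] = (-10)-6 = -16 → [1, 2, -3, -10, -16]

[1, 2, -3, -10, -16]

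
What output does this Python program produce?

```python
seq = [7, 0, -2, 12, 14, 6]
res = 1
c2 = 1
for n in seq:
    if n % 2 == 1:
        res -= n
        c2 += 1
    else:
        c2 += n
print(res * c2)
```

n=7: odd, res = 1-7 = -6; c2=2
n=0: not odd; c2=2
n=-2: not odd; c2=0
n=12: not odd; c2=12
n=14: not odd; c2=26
n=6: not odd; c2=32
res*c2 = (-6)*32 = -192

-192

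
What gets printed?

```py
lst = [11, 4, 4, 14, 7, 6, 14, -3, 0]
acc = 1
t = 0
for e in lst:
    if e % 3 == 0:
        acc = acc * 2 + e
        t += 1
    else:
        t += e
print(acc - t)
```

e=11: not %3==0; t=11
e=4: not %3==0; t=15
e=4: not %3==0; t=19
e=14: not %3==0; t=33
e=7: not %3==0; t=40
e=6: %3==0, acc = 1*2+6 = 8; t=41
e=14: not %3==0; t=55
e=-3: %3==0, acc = 8*2+(-3) = 13; t=56
e=0: %3==0, acc = 13*2+0 = 26; t=57
acc-t = 26-57 = -31

-31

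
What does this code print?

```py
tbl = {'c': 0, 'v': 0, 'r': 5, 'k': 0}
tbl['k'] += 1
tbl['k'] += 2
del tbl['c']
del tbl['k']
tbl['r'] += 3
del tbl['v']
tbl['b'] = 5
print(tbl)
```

{'r': 8, 'b': 5}

tbl['k'] = 0+1 = 1 → {'c': 0, 'v': 0, 'r': 5, 'k': 1}
tbl['k'] = 1+2 = 3 → {'c': 0, 'v': 0, 'r': 5, 'k': 3}
del 'c' → {'v': 0, 'r': 5, 'k': 3}
del 'k' → {'v': 0, 'r': 5}
tbl['r'] = 5+3 = 8 → {'v': 0, 'r': 8}
del 'v' → {'r': 8}
tbl['b'] = 5 → {'r': 8, 'b': 5}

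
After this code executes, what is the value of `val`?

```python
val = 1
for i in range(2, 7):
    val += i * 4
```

i=2: val = 1+2*4 = 9
i=3: val = 9+3*4 = 21
i=4: val = 21+4*4 = 37
i=5: val = 37+5*4 = 57
i=6: val = 57+6*4 = 81

81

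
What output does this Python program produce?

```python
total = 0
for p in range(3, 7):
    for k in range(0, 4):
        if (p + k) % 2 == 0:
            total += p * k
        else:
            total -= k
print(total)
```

p=3,k=0: odd sum, total = 0-0 = 0
p=3,k=1: even sum, total = 0+3 = 3
p=3,k=2: odd sum, total = 3-2 = 1
p=3,k=3: even sum, total = 1+9 = 10
p=4,k=0: even sum, total = 10+0 = 10
p=4,k=1: odd sum, total = 10-1 = 9
p=4,k=2: even sum, total = 9+8 = 17
p=4,k=3: odd sum, total = 17-3 = 14
p=5,k=0: odd sum, total = 14-0 = 14
p=5,k=1: even sum, total = 14+5 = 19
p=5,k=2: odd sum, total = 19-2 = 17
p=5,k=3: even sum, total = 17+15 = 32
p=6,k=0: even sum, total = 32+0 = 32
p=6,k=1: odd sum, total = 32-1 = 31
p=6,k=2: even sum, total = 31+12 = 43
p=6,k=3: odd sum, total = 43-3 = 40

40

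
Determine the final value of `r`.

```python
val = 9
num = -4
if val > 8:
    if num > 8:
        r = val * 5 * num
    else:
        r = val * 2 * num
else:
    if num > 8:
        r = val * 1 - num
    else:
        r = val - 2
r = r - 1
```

val=9, num=-4
val > 8 is True; num > 8 is False
→ r = val * 2 * num = -72
r = (-72)-1 = -73

-73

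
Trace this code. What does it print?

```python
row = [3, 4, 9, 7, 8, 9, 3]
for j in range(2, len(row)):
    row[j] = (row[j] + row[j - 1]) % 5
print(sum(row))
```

j=2: row[2] = (9+4)%5 = 3 → [3, 4, 3, 7, 8, 9, 3]
j=3: row[3] = (7+3)%5 = 0 → [3, 4, 3, 0, 8, 9, 3]
j=4: row[4] = (8+0)%5 = 3 → [3, 4, 3, 0, 3, 9, 3]
j=5: row[5] = (9+3)%5 = 2 → [3, 4, 3, 0, 3, 2, 3]
j=6: row[6] = (3+2)%5 = 0 → [3, 4, 3, 0, 3, 2, 0]
sum = 15

15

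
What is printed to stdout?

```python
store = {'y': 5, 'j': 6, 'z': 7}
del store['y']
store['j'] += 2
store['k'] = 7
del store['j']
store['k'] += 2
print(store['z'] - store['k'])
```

del 'y' → {'j': 6, 'z': 7}
store['j'] = 6+2 = 8 → {'j': 8, 'z': 7}
store['k'] = 7 → {'j': 8, 'z': 7, 'k': 7}
del 'j' → {'z': 7, 'k': 7}
store['k'] = 7+2 = 9 → {'z': 7, 'k': 9}
store['z']-store['k'] = 7-9 = -2

-2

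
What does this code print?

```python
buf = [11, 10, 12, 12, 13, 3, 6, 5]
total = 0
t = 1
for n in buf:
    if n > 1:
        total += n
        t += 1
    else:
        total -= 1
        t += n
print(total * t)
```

648

n=11: >1, total = 0+11 = 11; t=2
n=10: >1, total = 11+10 = 21; t=3
n=12: >1, total = 21+12 = 33; t=4
n=12: >1, total = 33+12 = 45; t=5
n=13: >1, total = 45+13 = 58; t=6
n=3: >1, total = 58+3 = 61; t=7
n=6: >1, total = 61+6 = 67; t=8
n=5: >1, total = 67+5 = 72; t=9
total*t = 72*9 = 648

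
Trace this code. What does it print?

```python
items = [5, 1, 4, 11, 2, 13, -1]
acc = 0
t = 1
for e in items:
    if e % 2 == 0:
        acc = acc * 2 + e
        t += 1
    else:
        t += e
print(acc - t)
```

-22

e=5: not even; t=6
e=1: not even; t=7
e=4: even, acc = 0*2+4 = 4; t=8
e=11: not even; t=19
e=2: even, acc = 4*2+2 = 10; t=20
e=13: not even; t=33
e=-1: not even; t=32
acc-t = 10-32 = -22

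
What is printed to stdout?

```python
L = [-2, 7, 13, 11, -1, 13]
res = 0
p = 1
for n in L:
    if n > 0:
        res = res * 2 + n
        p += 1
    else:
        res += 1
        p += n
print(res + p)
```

n=-2: not >0, res = 0+1 = 1; p=-1
n=7: >0, res = 1*2+7 = 9; p=0
n=13: >0, res = 9*2+13 = 31; p=1
n=11: >0, res = 31*2+11 = 73; p=2
n=-1: not >0, res = 73+1 = 74; p=1
n=13: >0, res = 74*2+13 = 161; p=2
res+p = 161+2 = 163

163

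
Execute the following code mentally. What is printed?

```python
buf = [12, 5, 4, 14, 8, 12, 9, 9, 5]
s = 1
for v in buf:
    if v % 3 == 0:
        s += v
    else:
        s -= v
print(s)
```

7

v=12: %3==0, s = 1+12 = 13
v=5: not %3==0, s = 13-5 = 8
v=4: not %3==0, s = 8-4 = 4
v=14: not %3==0, s = 4-14 = -10
v=8: not %3==0, s = (-10)-8 = -18
v=12: %3==0, s = (-18)+12 = -6
v=9: %3==0, s = (-6)+9 = 3
v=9: %3==0, s = 3+9 = 12
v=5: not %3==0, s = 12-5 = 7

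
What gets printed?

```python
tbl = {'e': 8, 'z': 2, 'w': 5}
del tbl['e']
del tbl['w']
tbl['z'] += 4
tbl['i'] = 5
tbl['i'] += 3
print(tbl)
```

{'z': 6, 'i': 8}

del 'e' → {'z': 2, 'w': 5}
del 'w' → {'z': 2}
tbl['z'] = 2+4 = 6 → {'z': 6}
tbl['i'] = 5 → {'z': 6, 'i': 5}
tbl['i'] = 5+3 = 8 → {'z': 6, 'i': 8}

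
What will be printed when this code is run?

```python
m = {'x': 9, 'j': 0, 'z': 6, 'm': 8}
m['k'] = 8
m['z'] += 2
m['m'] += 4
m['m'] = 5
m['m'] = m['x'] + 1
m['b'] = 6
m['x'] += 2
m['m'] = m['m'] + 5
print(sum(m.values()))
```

48

m['k'] = 8 → {'x': 9, 'j': 0, 'z': 6, 'm': 8, 'k': 8}
m['z'] = 6+2 = 8 → {'x': 9, 'j': 0, 'z': 8, 'm': 8, 'k': 8}
m['m'] = 8+4 = 12 → {'x': 9, 'j': 0, 'z': 8, 'm': 12, 'k': 8}
m['m'] = 5 → {'x': 9, 'j': 0, 'z': 8, 'm': 5, 'k': 8}
m['m'] = m['x']+1 = 10 → {'x': 9, 'j': 0, 'z': 8, 'm': 10, 'k': 8}
m['b'] = 6 → {'x': 9, 'j': 0, 'z': 8, 'm': 10, 'k': 8, 'b': 6}
m['x'] = 9+2 = 11 → {'x': 11, 'j': 0, 'z': 8, 'm': 10, 'k': 8, 'b': 6}
m['m'] = m['m']+5 = 15 → {'x': 11, 'j': 0, 'z': 8, 'm': 15, 'k': 8, 'b': 6}
sum of values = 48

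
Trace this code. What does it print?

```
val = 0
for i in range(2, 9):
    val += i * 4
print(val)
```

140

i=2: val = 0+2*4 = 8
i=3: val = 8+3*4 = 20
i=4: val = 20+4*4 = 36
i=5: val = 36+5*4 = 56
i=6: val = 56+6*4 = 80
i=7: val = 80+7*4 = 108
i=8: val = 108+8*4 = 140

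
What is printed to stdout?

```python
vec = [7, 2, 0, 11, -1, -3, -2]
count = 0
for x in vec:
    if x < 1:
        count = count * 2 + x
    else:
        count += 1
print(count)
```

x=7: not <1, count = 0+1 = 1
x=2: not <1, count = 1+1 = 2
x=0: <1, count = 2*2+0 = 4
x=11: not <1, count = 4+1 = 5
x=-1: <1, count = 5*2+(-1) = 9
x=-3: <1, count = 9*2+(-3) = 15
x=-2: <1, count = 15*2+(-2) = 28

28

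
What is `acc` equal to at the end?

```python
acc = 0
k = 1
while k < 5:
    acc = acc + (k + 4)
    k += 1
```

k=1: acc = 0+5 = 5
k=2: acc = 5+6 = 11
k=3: acc = 11+7 = 18
k=4: acc = 18+8 = 26

26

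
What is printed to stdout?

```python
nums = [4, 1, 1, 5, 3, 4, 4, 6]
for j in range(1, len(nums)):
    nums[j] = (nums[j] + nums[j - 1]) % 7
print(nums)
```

j=1: nums[1] = (1+4)%7 = 5 → [4, 5, 1, 5, 3, 4, 4, 6]
j=2: nums[2] = (1+5)%7 = 6 → [4, 5, 6, 5, 3, 4, 4, 6]
j=3: nums[3] = (5+6)%7 = 4 → [4, 5, 6, 4, 3, 4, 4, 6]
j=4: nums[4] = (3+4)%7 = 0 → [4, 5, 6, 4, 0, 4, 4, 6]
j=5: nums[5] = (4+0)%7 = 4 → [4, 5, 6, 4, 0, 4, 4, 6]
j=6: nums[6] = (4+4)%7 = 1 → [4, 5, 6, 4, 0, 4, 1, 6]
j=7: nums[7] = (6+1)%7 = 0 → [4, 5, 6, 4, 0, 4, 1, 0]

[4, 5, 6, 4, 0, 4, 1, 0]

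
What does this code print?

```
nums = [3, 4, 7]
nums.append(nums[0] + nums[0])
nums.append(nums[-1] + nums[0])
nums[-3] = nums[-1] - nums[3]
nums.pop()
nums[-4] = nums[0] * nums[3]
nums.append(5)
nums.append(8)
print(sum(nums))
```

append nums[0]+nums[0] = 3+3 = 6 → [3, 4, 7, 6]
append nums[-1]+nums[0] = 6+3 = 9 → [3, 4, 7, 6, 9]
nums[-3] = nums[-1]-nums[3] = 9-6 = 3 → [3, 4, 3, 6, 9]
pop() removes 9 → [3, 4, 3, 6]
nums[-4] = nums[0]*nums[3] = 3*6 = 18 → [18, 4, 3, 6]
append 5 → [18, 4, 3, 6, 5]
append 8 → [18, 4, 3, 6, 5, 8]
sum = 44

44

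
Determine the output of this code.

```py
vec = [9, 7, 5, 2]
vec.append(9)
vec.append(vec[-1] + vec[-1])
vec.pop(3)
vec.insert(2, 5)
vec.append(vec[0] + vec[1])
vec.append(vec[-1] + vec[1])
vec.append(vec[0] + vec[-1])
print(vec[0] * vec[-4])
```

append 9 → [9, 7, 5, 2, 9]
append vec[-1]+vec[-1] = 9+9 = 18 → [9, 7, 5, 2, 9, 18]
pop(3) removes 2 → [9, 7, 5, 9, 18]
insert 5 at 2 → [9, 7, 5, 5, 9, 18]
append vec[0]+vec[1] = 9+7 = 16 → [9, 7, 5, 5, 9, 18, 16]
append vec[-1]+vec[1] = 16+7 = 23 → [9, 7, 5, 5, 9, 18, 16, 23]
append vec[0]+vec[-1] = 9+23 = 32 → [9, 7, 5, 5, 9, 18, 16, 23, 32]
vec[0]*vec[-4] = 9*18 = 162

162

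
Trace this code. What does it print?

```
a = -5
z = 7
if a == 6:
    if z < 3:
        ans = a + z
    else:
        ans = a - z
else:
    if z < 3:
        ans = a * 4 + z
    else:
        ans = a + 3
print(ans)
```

-2

a=-5, z=7
a == 6 is False; z < 3 is False
→ ans = a + 3 = -2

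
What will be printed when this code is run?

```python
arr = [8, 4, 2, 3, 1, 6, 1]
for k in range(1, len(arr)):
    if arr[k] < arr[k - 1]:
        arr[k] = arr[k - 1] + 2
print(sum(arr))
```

98

k=1: 4<8, arr[1] = 8+2 = 10 → [8, 10, 2, 3, 1, 6, 1]
k=2: 2<10, arr[2] = 10+2 = 12 → [8, 10, 12, 3, 1, 6, 1]
k=3: 3<12, arr[3] = 12+2 = 14 → [8, 10, 12, 14, 1, 6, 1]
k=4: 1<14, arr[4] = 14+2 = 16 → [8, 10, 12, 14, 16, 6, 1]
k=5: 6<16, arr[5] = 16+2 = 18 → [8, 10, 12, 14, 16, 18, 1]
k=6: 1<18, arr[6] = 18+2 = 20 → [8, 10, 12, 14, 16, 18, 20]
sum = 98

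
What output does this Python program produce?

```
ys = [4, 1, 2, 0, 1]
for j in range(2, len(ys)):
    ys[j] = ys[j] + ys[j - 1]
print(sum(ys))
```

15

j=2: ys[2] = 2+1 = 3 → [4, 1, 3, 0, 1]
j=3: ys[3] = 0+3 = 3 → [4, 1, 3, 3, 1]
j=4: ys[4] = 1+3 = 4 → [4, 1, 3, 3, 4]
sum = 15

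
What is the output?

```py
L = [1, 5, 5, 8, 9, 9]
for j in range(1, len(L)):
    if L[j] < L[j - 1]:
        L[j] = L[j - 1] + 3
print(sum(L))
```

37

j=1: 5>=1, unchanged → [1, 5, 5, 8, 9, 9]
j=2: 5>=5, unchanged → [1, 5, 5, 8, 9, 9]
j=3: 8>=5, unchanged → [1, 5, 5, 8, 9, 9]
j=4: 9>=8, unchanged → [1, 5, 5, 8, 9, 9]
j=5: 9>=9, unchanged → [1, 5, 5, 8, 9, 9]
sum = 37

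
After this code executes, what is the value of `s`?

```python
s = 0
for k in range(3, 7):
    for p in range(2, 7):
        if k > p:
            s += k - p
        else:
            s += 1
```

k=3,p=2: 3>2, s = 0+1 = 1
k=3,p=3: not 3>3, s = 1+1 = 2
k=3,p=4: not 3>4, s = 2+1 = 3
k=3,p=5: not 3>5, s = 3+1 = 4
k=3,p=6: not 3>6, s = 4+1 = 5
k=4,p=2: 4>2, s = 5+2 = 7
k=4,p=3: 4>3, s = 7+1 = 8
k=4,p=4: not 4>4, s = 8+1 = 9
k=4,p=5: not 4>5, s = 9+1 = 10
k=4,p=6: not 4>6, s = 10+1 = 11
k=5,p=2: 5>2, s = 11+3 = 14
k=5,p=3: 5>3, s = 14+2 = 16
k=5,p=4: 5>4, s = 16+1 = 17
k=5,p=5: not 5>5, s = 17+1 = 18
k=5,p=6: not 5>6, s = 18+1 = 19
k=6,p=2: 6>2, s = 19+4 = 23
k=6,p=3: 6>3, s = 23+3 = 26
k=6,p=4: 6>4, s = 26+2 = 28
k=6,p=5: 6>5, s = 28+1 = 29
k=6,p=6: not 6>6, s = 29+1 = 30

30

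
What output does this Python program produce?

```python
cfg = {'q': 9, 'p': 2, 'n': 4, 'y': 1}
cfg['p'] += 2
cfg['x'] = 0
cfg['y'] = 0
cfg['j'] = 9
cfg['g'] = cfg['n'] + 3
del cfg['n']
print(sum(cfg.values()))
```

29

cfg['p'] = 2+2 = 4 → {'q': 9, 'p': 4, 'n': 4, 'y': 1}
cfg['x'] = 0 → {'q': 9, 'p': 4, 'n': 4, 'y': 1, 'x': 0}
cfg['y'] = 0 → {'q': 9, 'p': 4, 'n': 4, 'y': 0, 'x': 0}
cfg['j'] = 9 → {'q': 9, 'p': 4, 'n': 4, 'y': 0, 'x': 0, 'j': 9}
cfg['g'] = cfg['n']+3 = 7 → {'q': 9, 'p': 4, 'n': 4, 'y': 0, 'x': 0, 'j': 9, 'g': 7}
del 'n' → {'q': 9, 'p': 4, 'y': 0, 'x': 0, 'j': 9, 'g': 7}
sum of values = 29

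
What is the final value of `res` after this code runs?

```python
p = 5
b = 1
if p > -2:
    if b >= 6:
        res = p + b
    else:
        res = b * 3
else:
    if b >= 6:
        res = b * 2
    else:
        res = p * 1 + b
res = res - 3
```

0

p=5, b=1
p > -2 is True; b >= 6 is False
→ res = b * 3 = 3
res = 3-3 = 0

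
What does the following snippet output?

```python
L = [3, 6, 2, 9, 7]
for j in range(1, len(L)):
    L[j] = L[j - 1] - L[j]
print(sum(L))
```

-40

j=1: L[1] = 3-6 = -3 → [3, -3, 2, 9, 7]
j=2: L[2] = (-3)-2 = -5 → [3, -3, -5, 9, 7]
j=3: L[3] = (-5)-9 = -14 → [3, -3, -5, -14, 7]
j=4: L[4] = (-14)-7 = -21 → [3, -3, -5, -14, -21]
sum = -40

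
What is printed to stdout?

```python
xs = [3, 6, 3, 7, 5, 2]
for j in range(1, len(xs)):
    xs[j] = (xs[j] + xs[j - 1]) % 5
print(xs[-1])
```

1

j=1: xs[1] = (6+3)%5 = 4 → [3, 4, 3, 7, 5, 2]
j=2: xs[2] = (3+4)%5 = 2 → [3, 4, 2, 7, 5, 2]
j=3: xs[3] = (7+2)%5 = 4 → [3, 4, 2, 4, 5, 2]
j=4: xs[4] = (5+4)%5 = 4 → [3, 4, 2, 4, 4, 2]
j=5: xs[5] = (2+4)%5 = 1 → [3, 4, 2, 4, 4, 1]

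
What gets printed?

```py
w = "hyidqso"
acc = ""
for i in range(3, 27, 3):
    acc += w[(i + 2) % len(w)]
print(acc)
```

i=3: add w[5]='s' → 's'
i=6: add w[1]='y' → 'sy'
i=9: add w[4]='q' → 'syq'
i=12: add w[0]='h' → 'syqh'
i=15: add w[3]='d' → 'syqhd'
i=18: add w[6]='o' → 'syqhdo'
i=21: add w[2]='i' → 'syqhdoi'
i=24: add w[5]='s' → 'syqhdois'

syqhdois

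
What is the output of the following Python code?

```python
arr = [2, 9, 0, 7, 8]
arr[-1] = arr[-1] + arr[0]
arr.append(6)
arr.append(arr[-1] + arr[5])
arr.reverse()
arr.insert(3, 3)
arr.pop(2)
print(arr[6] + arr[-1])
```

arr[-1] = arr[-1]+arr[0] = 8+2 = 10 → [2, 9, 0, 7, 10]
append 6 → [2, 9, 0, 7, 10, 6]
append arr[-1]+arr[5] = 6+6 = 12 → [2, 9, 0, 7, 10, 6, 12]
reverse → [12, 6, 10, 7, 0, 9, 2]
insert 3 at 3 → [12, 6, 10, 3, 7, 0, 9, 2]
pop(2) removes 10 → [12, 6, 3, 7, 0, 9, 2]
arr[6]+arr[-1] = 2+2 = 4

4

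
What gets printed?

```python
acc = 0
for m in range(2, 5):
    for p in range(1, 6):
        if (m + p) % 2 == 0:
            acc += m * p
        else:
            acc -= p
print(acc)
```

39

m=2,p=1: odd sum, acc = 0-1 = -1
m=2,p=2: even sum, acc = (-1)+4 = 3
m=2,p=3: odd sum, acc = 3-3 = 0
m=2,p=4: even sum, acc = 0+8 = 8
m=2,p=5: odd sum, acc = 8-5 = 3
m=3,p=1: even sum, acc = 3+3 = 6
m=3,p=2: odd sum, acc = 6-2 = 4
m=3,p=3: even sum, acc = 4+9 = 13
m=3,p=4: odd sum, acc = 13-4 = 9
m=3,p=5: even sum, acc = 9+15 = 24
m=4,p=1: odd sum, acc = 24-1 = 23
m=4,p=2: even sum, acc = 23+8 = 31
m=4,p=3: odd sum, acc = 31-3 = 28
m=4,p=4: even sum, acc = 28+16 = 44
m=4,p=5: odd sum, acc = 44-5 = 39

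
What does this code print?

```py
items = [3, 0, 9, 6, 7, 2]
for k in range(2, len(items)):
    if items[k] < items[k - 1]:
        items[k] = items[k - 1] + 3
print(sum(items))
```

57

k=2: 9>=0, unchanged → [3, 0, 9, 6, 7, 2]
k=3: 6<9, items[3] = 9+3 = 12 → [3, 0, 9, 12, 7, 2]
k=4: 7<12, items[4] = 12+3 = 15 → [3, 0, 9, 12, 15, 2]
k=5: 2<15, items[5] = 15+3 = 18 → [3, 0, 9, 12, 15, 18]
sum = 57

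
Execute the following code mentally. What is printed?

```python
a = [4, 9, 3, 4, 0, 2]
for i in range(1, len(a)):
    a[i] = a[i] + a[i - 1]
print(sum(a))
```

i=1: a[1] = 9+4 = 13 → [4, 13, 3, 4, 0, 2]
i=2: a[2] = 3+13 = 16 → [4, 13, 16, 4, 0, 2]
i=3: a[3] = 4+16 = 20 → [4, 13, 16, 20, 0, 2]
i=4: a[4] = 0+20 = 20 → [4, 13, 16, 20, 20, 2]
i=5: a[5] = 2+20 = 22 → [4, 13, 16, 20, 20, 22]
sum = 95

95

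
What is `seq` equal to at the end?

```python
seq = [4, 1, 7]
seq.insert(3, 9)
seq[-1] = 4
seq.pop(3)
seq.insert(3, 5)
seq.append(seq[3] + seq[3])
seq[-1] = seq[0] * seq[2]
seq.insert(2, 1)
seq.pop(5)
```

insert 9 at 3 → [4, 1, 7, 9]
seq[-1] = 4 → [4, 1, 7, 4]
pop(3) removes 4 → [4, 1, 7]
insert 5 at 3 → [4, 1, 7, 5]
append seq[3]+seq[3] = 5+5 = 10 → [4, 1, 7, 5, 10]
seq[-1] = seq[0]*seq[2] = 4*7 = 28 → [4, 1, 7, 5, 28]
insert 1 at 2 → [4, 1, 1, 7, 5, 28]
pop(5) removes 28 → [4, 1, 1, 7, 5]

[4, 1, 1, 7, 5]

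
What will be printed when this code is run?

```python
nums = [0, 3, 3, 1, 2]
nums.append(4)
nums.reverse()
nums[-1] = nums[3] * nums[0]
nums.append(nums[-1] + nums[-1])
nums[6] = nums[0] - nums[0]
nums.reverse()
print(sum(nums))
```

25

append 4 → [0, 3, 3, 1, 2, 4]
reverse → [4, 2, 1, 3, 3, 0]
nums[-1] = nums[3]*nums[0] = 3*4 = 12 → [4, 2, 1, 3, 3, 12]
append nums[-1]+nums[-1] = 12+12 = 24 → [4, 2, 1, 3, 3, 12, 24]
nums[6] = nums[0]-nums[0] = 4-4 = 0 → [4, 2, 1, 3, 3, 12, 0]
reverse → [0, 12, 3, 3, 1, 2, 4]
sum = 25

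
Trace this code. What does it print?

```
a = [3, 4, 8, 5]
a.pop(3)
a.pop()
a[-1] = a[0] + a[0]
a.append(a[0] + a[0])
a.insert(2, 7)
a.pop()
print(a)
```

[3, 6, 7]

pop(3) removes 5 → [3, 4, 8]
pop() removes 8 → [3, 4]
a[-1] = a[0]+a[0] = 3+3 = 6 → [3, 6]
append a[0]+a[0] = 3+3 = 6 → [3, 6, 6]
insert 7 at 2 → [3, 6, 7, 6]
pop() removes 6 → [3, 6, 7]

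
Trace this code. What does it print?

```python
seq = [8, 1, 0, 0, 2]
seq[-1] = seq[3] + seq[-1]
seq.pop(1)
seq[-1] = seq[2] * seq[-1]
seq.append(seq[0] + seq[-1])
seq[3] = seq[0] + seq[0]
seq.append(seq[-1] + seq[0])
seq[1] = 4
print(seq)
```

seq[-1] = seq[3]+seq[-1] = 0+2 = 2 → [8, 1, 0, 0, 2]
pop(1) removes 1 → [8, 0, 0, 2]
seq[-1] = seq[2]*seq[-1] = 0*2 = 0 → [8, 0, 0, 0]
append seq[0]+seq[-1] = 8+0 = 8 → [8, 0, 0, 0, 8]
seq[3] = seq[0]+seq[0] = 8+8 = 16 → [8, 0, 0, 16, 8]
append seq[-1]+seq[0] = 8+8 = 16 → [8, 0, 0, 16, 8, 16]
seq[1] = 4 → [8, 4, 0, 16, 8, 16]

[8, 4, 0, 16, 8, 16]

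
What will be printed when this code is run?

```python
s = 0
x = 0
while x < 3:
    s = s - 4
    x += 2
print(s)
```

x=0: s = 0-4 = -4
x=2: s = (-4)-4 = -8

-8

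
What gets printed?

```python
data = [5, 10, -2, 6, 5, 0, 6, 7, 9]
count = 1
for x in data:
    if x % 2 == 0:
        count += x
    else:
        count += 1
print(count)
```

x=5: not even, count = 1+1 = 2
x=10: even, count = 2+10 = 12
x=-2: even, count = 12+(-2) = 10
x=6: even, count = 10+6 = 16
x=5: not even, count = 16+1 = 17
x=0: even, count = 17+0 = 17
x=6: even, count = 17+6 = 23
x=7: not even, count = 23+1 = 24
x=9: not even, count = 24+1 = 25

25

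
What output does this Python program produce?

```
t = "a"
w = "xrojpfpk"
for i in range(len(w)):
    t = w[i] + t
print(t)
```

kpfpjorxa

i=0: prepend 'x' → 'xa'
i=1: prepend 'r' → 'rxa'
i=2: prepend 'o' → 'orxa'
i=3: prepend 'j' → 'jorxa'
i=4: prepend 'p' → 'pjorxa'
i=5: prepend 'f' → 'fpjorxa'
i=6: prepend 'p' → 'pfpjorxa'
i=7: prepend 'k' → 'kpfpjorxa'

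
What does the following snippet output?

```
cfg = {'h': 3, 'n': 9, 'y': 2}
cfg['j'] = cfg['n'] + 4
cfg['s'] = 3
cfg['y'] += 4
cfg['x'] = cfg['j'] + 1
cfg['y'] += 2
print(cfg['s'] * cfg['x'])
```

42

cfg['j'] = cfg['n']+4 = 13 → {'h': 3, 'n': 9, 'y': 2, 'j': 13}
cfg['s'] = 3 → {'h': 3, 'n': 9, 'y': 2, 'j': 13, 's': 3}
cfg['y'] = 2+4 = 6 → {'h': 3, 'n': 9, 'y': 6, 'j': 13, 's': 3}
cfg['x'] = cfg['j']+1 = 14 → {'h': 3, 'n': 9, 'y': 6, 'j': 13, 's': 3, 'x': 14}
cfg['y'] = 6+2 = 8 → {'h': 3, 'n': 9, 'y': 8, 'j': 13, 's': 3, 'x': 14}
cfg['s']*cfg['x'] = 3*14 = 42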